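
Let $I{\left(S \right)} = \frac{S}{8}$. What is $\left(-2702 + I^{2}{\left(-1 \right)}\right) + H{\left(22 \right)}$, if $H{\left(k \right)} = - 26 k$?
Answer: $- \frac{209535}{64} \approx -3274.0$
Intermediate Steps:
$I{\left(S \right)} = \frac{S}{8}$ ($I{\left(S \right)} = S \frac{1}{8} = \frac{S}{8}$)
$\left(-2702 + I^{2}{\left(-1 \right)}\right) + H{\left(22 \right)} = \left(-2702 + \left(\frac{1}{8} \left(-1\right)\right)^{2}\right) - 572 = \left(-2702 + \left(- \frac{1}{8}\right)^{2}\right) - 572 = \left(-2702 + \frac{1}{64}\right) - 572 = - \frac{172927}{64} - 572 = - \frac{209535}{64}$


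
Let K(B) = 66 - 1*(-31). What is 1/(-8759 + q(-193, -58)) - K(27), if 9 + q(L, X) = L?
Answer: -869218/8961 ≈ -97.000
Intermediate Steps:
K(B) = 97 (K(B) = 66 + 31 = 97)
q(L, X) = -9 + L
1/(-8759 + q(-193, -58)) - K(27) = 1/(-8759 + (-9 - 193)) - 1*97 = 1/(-8759 - 202) - 97 = 1/(-8961) - 97 = -1/8961 - 97 = -869218/8961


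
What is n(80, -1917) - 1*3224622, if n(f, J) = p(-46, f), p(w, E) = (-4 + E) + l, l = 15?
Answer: -3224531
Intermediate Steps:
p(w, E) = 11 + E (p(w, E) = (-4 + E) + 15 = 11 + E)
n(f, J) = 11 + f
n(80, -1917) - 1*3224622 = (11 + 80) - 1*3224622 = 91 - 3224622 = -3224531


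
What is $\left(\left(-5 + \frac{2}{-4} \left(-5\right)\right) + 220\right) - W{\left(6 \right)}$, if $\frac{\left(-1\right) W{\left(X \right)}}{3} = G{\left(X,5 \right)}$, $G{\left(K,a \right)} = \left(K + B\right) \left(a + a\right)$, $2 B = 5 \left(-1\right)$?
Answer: $\frac{645}{2} \approx 322.5$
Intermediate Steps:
$B = - \frac{5}{2}$ ($B = \frac{5 \left(-1\right)}{2} = \frac{1}{2} \left(-5\right) = - \frac{5}{2} \approx -2.5$)
$G{\left(K,a \right)} = 2 a \left(- \frac{5}{2} + K\right)$ ($G{\left(K,a \right)} = \left(K - \frac{5}{2}\right) \left(a + a\right) = \left(- \frac{5}{2} + K\right) 2 a = 2 a \left(- \frac{5}{2} + K\right)$)
$W{\left(X \right)} = 75 - 30 X$ ($W{\left(X \right)} = - 3 \cdot 5 \left(-5 + 2 X\right) = - 3 \left(-25 + 10 X\right) = 75 - 30 X$)
$\left(\left(-5 + \frac{2}{-4} \left(-5\right)\right) + 220\right) - W{\left(6 \right)} = \left(\left(-5 + \frac{2}{-4} \left(-5\right)\right) + 220\right) - \left(75 - 180\right) = \left(\left(-5 + 2 \left(- \frac{1}{4}\right) \left(-5\right)\right) + 220\right) - \left(75 - 180\right) = \left(\left(-5 - - \frac{5}{2}\right) + 220\right) - -105 = \left(\left(-5 + \frac{5}{2}\right) + 220\right) + 105 = \left(- \frac{5}{2} + 220\right) + 105 = \frac{435}{2} + 105 = \frac{645}{2}$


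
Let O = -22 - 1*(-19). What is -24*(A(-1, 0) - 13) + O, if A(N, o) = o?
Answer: 309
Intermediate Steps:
O = -3 (O = -22 + 19 = -3)
-24*(A(-1, 0) - 13) + O = -24*(0 - 13) - 3 = -24*(-13) - 3 = 312 - 3 = 309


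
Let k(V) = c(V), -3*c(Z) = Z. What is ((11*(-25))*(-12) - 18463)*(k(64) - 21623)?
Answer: 984579079/3 ≈ 3.2819e+8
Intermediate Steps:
c(Z) = -Z/3
k(V) = -V/3
((11*(-25))*(-12) - 18463)*(k(64) - 21623) = ((11*(-25))*(-12) - 18463)*(-⅓*64 - 21623) = (-275*(-12) - 18463)*(-64/3 - 21623) = (3300 - 18463)*(-64933/3) = -15163*(-64933/3) = 984579079/3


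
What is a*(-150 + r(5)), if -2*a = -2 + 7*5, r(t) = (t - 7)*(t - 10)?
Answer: 2310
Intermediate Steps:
r(t) = (-10 + t)*(-7 + t) (r(t) = (-7 + t)*(-10 + t) = (-10 + t)*(-7 + t))
a = -33/2 (a = -(-2 + 7*5)/2 = -(-2 + 35)/2 = -½*33 = -33/2 ≈ -16.500)
a*(-150 + r(5)) = -33*(-150 + (70 + 5² - 17*5))/2 = -33*(-150 + (70 + 25 - 85))/2 = -33*(-150 + 10)/2 = -33/2*(-140) = 2310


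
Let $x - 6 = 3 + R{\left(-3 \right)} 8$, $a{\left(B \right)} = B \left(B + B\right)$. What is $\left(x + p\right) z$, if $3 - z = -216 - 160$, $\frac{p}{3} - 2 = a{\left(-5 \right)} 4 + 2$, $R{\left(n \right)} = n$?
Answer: $226263$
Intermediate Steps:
$a{\left(B \right)} = 2 B^{2}$ ($a{\left(B \right)} = B 2 B = 2 B^{2}$)
$x = -15$ ($x = 6 + \left(3 - 24\right) = 6 - 21 = -15$)
$p = 612$ ($p = 6 + 3 \left(2 \left(-5\right)^{2} \cdot 4 + 2\right) = 6 + 3 \left(2 \cdot 25 \cdot 4 + 2\right) = 6 + 3 \left(50 \cdot 4 + 2\right) = 6 + 3 \left(200 + 2\right) = 6 + 3 \cdot 202 = 6 + 606 = 612$)
$z = 379$ ($z = 3 - \left(-216 - 160\right) = 3 - -376 = 3 + 376 = 379$)
$\left(x + p\right) z = \left(-15 + 612\right) 379 = 597 \cdot 379 = 226263$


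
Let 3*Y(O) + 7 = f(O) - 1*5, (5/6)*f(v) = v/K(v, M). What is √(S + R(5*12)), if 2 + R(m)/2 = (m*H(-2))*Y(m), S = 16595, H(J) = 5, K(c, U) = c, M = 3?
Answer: √14431 ≈ 120.13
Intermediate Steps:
f(v) = 6/5 (f(v) = 6*(v/v)/5 = (6/5)*1 = 6/5)
Y(O) = -18/5 (Y(O) = -7/3 + (6/5 - 1*5)/3 = -7/3 + (6/5 - 5)/3 = -7/3 + (⅓)*(-19/5) = -7/3 - 19/15 = -18/5)
R(m) = -4 - 36*m (R(m) = -4 + 2*((m*5)*(-18/5)) = -4 + 2*((5*m)*(-18/5)) = -4 + 2*(-18*m) = -4 - 36*m)
√(S + R(5*12)) = √(16595 + (-4 - 180*12)) = √(16595 + (-4 - 36*60)) = √(16595 + (-4 - 2160)) = √(16595 - 2164) = √14431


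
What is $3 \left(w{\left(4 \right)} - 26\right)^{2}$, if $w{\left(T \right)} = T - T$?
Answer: $2028$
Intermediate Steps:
$w{\left(T \right)} = 0$
$3 \left(w{\left(4 \right)} - 26\right)^{2} = 3 \left(0 - 26\right)^{2} = 3 \left(-26\right)^{2} = 3 \cdot 676 = 2028$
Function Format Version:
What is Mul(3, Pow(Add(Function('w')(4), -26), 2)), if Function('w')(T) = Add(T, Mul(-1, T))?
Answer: 2028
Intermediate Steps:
Function('w')(T) = 0
Mul(3, Pow(Add(Function('w')(4), -26), 2)) = Mul(3, Pow(Add(0, -26), 2)) = Mul(3, Pow(-26, 2)) = Mul(3, 676) = 2028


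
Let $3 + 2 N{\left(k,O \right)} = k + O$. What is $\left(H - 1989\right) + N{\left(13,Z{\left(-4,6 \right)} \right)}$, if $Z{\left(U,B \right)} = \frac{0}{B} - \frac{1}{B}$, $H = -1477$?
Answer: $- \frac{41533}{12} \approx -3461.1$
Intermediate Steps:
$Z{\left(U,B \right)} = - \frac{1}{B}$ ($Z{\left(U,B \right)} = 0 - \frac{1}{B} = - \frac{1}{B}$)
$N{\left(k,O \right)} = - \frac{3}{2} + \frac{O}{2} + \frac{k}{2}$ ($N{\left(k,O \right)} = - \frac{3}{2} + \frac{k + O}{2} = - \frac{3}{2} + \frac{O + k}{2} = - \frac{3}{2} + \left(\frac{O}{2} + \frac{k}{2}\right) = - \frac{3}{2} + \frac{O}{2} + \frac{k}{2}$)
$\left(H - 1989\right) + N{\left(13,Z{\left(-4,6 \right)} \right)} = \left(-1477 - 1989\right) + \left(- \frac{3}{2} + \frac{\left(-1\right) \frac{1}{6}}{2} + \frac{1}{2} \cdot 13\right) = -3466 + \left(- \frac{3}{2} + \frac{\left(-1\right) \frac{1}{6}}{2} + \frac{13}{2}\right) = -3466 + \left(- \frac{3}{2} + \frac{1}{2} \left(- \frac{1}{6}\right) + \frac{13}{2}\right) = -3466 - - \frac{59}{12} = -3466 + \frac{59}{12} = - \frac{41533}{12}$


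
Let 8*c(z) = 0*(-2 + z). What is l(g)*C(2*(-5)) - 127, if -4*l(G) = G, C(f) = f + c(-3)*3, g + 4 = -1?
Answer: -279/2 ≈ -139.50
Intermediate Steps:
g = -5 (g = -4 - 1 = -5)
c(z) = 0 (c(z) = (0*(-2 + z))/8 = (⅛)*0 = 0)
C(f) = f (C(f) = f + 0*3 = f + 0 = f)
l(G) = -G/4
l(g)*C(2*(-5)) - 127 = (-¼*(-5))*(2*(-5)) - 127 = (5/4)*(-10) - 127 = -25/2 - 127 = -279/2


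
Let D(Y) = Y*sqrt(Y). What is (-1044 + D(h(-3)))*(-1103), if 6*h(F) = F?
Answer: 1151532 + 1103*I*sqrt(2)/4 ≈ 1.1515e+6 + 389.97*I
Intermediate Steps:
h(F) = F/6
D(Y) = Y**(3/2)
(-1044 + D(h(-3)))*(-1103) = (-1044 + ((1/6)*(-3))**(3/2))*(-1103) = (-1044 + (-1/2)**(3/2))*(-1103) = (-1044 - I*sqrt(2)/4)*(-1103) = 1151532 + 1103*I*sqrt(2)/4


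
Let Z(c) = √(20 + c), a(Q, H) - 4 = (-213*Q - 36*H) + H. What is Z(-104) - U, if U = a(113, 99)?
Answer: 27530 + 2*I*√21 ≈ 27530.0 + 9.1651*I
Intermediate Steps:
a(Q, H) = 4 - 213*Q - 35*H (a(Q, H) = 4 + ((-213*Q - 36*H) + H) = 4 + (-213*Q - 35*H) = 4 - 213*Q - 35*H)
U = -27530 (U = 4 - 213*113 - 35*99 = 4 - 24069 - 3465 = -27530)
Z(-104) - U = √(20 - 104) - 1*(-27530) = √(-84) + 27530 = 2*I*√21 + 27530 = 27530 + 2*I*√21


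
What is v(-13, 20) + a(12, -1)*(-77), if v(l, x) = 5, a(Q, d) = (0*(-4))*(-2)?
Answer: 5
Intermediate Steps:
a(Q, d) = 0 (a(Q, d) = 0*(-2) = 0)
v(-13, 20) + a(12, -1)*(-77) = 5 + 0*(-77) = 5 + 0 = 5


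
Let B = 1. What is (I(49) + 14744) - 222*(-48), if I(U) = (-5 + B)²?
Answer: 25416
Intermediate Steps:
I(U) = 16 (I(U) = (-5 + 1)² = (-4)² = 16)
(I(49) + 14744) - 222*(-48) = (16 + 14744) - 222*(-48) = 14760 + 10656 = 25416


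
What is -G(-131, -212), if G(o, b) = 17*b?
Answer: 3604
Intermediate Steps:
-G(-131, -212) = -17*(-212) = -1*(-3604) = 3604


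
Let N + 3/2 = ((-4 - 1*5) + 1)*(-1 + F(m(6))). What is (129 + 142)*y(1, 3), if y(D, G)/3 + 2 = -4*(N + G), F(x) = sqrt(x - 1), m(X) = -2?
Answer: -32520 + 26016*I*sqrt(3) ≈ -32520.0 + 45061.0*I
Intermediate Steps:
F(x) = sqrt(-1 + x)
N = 13/2 - 8*I*sqrt(3) (N = -3/2 + ((-4 - 1*5) + 1)*(-1 + sqrt(-1 - 2)) = -3/2 + ((-4 - 5) + 1)*(-1 + sqrt(-3)) = -3/2 + (-9 + 1)*(-1 + I*sqrt(3)) = -3/2 - 8*(-1 + I*sqrt(3)) = -3/2 + (8 - 8*I*sqrt(3)) = 13/2 - 8*I*sqrt(3) ≈ 6.5 - 13.856*I)
y(D, G) = -84 - 12*G + 96*I*sqrt(3) (y(D, G) = -6 + 3*(-4*((13/2 - 8*I*sqrt(3)) + G)) = -6 + 3*(-4*(13/2 + G - 8*I*sqrt(3))) = -6 + 3*(-26 - 4*G + 32*I*sqrt(3)) = -6 + (-78 - 12*G + 96*I*sqrt(3)) = -84 - 12*G + 96*I*sqrt(3))
(129 + 142)*y(1, 3) = (129 + 142)*(-84 - 12*3 + 96*I*sqrt(3)) = 271*(-84 - 36 + 96*I*sqrt(3)) = 271*(-120 + 96*I*sqrt(3)) = -32520 + 26016*I*sqrt(3)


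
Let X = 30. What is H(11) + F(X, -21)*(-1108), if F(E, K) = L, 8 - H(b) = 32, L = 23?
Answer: -25508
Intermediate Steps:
H(b) = -24 (H(b) = 8 - 1*32 = 8 - 32 = -24)
F(E, K) = 23
H(11) + F(X, -21)*(-1108) = -24 + 23*(-1108) = -24 - 25484 = -25508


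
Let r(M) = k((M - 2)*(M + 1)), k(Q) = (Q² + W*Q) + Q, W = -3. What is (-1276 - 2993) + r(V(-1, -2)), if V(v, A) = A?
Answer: -4261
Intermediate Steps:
k(Q) = Q² - 2*Q (k(Q) = (Q² - 3*Q) + Q = Q² - 2*Q)
r(M) = (1 + M)*(-2 + M)*(-2 + (1 + M)*(-2 + M)) (r(M) = ((M - 2)*(M + 1))*(-2 + (M - 2)*(M + 1)) = ((-2 + M)*(1 + M))*(-2 + (-2 + M)*(1 + M)) = ((1 + M)*(-2 + M))*(-2 + (1 + M)*(-2 + M)) = (1 + M)*(-2 + M)*(-2 + (1 + M)*(-2 + M)))
(-1276 - 2993) + r(V(-1, -2)) = (-1276 - 2993) + (2 - 2 - 1*(-2)²)*(4 - 2 - 1*(-2)²) = -4269 + (2 - 2 - 1*4)*(4 - 2 - 1*4) = -4269 + (2 - 2 - 4)*(4 - 2 - 4) = -4269 - 4*(-2) = -4269 + 8 = -4261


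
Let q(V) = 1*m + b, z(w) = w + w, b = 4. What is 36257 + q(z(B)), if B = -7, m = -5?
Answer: 36256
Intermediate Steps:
z(w) = 2*w
q(V) = -1 (q(V) = 1*(-5) + 4 = -5 + 4 = -1)
36257 + q(z(B)) = 36257 - 1 = 36256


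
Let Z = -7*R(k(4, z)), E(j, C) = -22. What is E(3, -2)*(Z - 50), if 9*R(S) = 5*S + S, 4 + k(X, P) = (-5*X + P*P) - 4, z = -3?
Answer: -2552/3 ≈ -850.67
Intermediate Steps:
k(X, P) = -8 + P² - 5*X (k(X, P) = -4 + ((-5*X + P*P) - 4) = -4 + ((-5*X + P²) - 4) = -4 + ((P² - 5*X) - 4) = -4 + (-4 + P² - 5*X) = -8 + P² - 5*X)
R(S) = 2*S/3 (R(S) = (5*S + S)/9 = (6*S)/9 = 2*S/3)
Z = 266/3 (Z = -14*(-8 + (-3)² - 5*4)/3 = -14*(-8 + 9 - 20)/3 = -14*(-19)/3 = -7*(-38/3) = 266/3 ≈ 88.667)
E(3, -2)*(Z - 50) = -22*(266/3 - 50) = -22*116/3 = -2552/3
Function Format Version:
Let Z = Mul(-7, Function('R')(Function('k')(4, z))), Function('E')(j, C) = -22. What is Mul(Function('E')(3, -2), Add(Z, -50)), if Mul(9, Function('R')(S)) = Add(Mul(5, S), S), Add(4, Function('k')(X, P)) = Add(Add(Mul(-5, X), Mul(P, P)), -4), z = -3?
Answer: Rational(-2552, 3) ≈ -850.67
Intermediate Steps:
Function('k')(X, P) = Add(-8, Pow(P, 2), Mul(-5, X)) (Function('k')(X, P) = Add(-4, Add(Add(Mul(-5, X), Mul(P, P)), -4)) = Add(-4, Add(Add(Mul(-5, X), Pow(P, 2)), -4)) = Add(-4, Add(Add(Pow(P, 2), Mul(-5, X)), -4)) = Add(-4, Add(-4, Pow(P, 2), Mul(-5, X))) = Add(-8, Pow(P, 2), Mul(-5, X)))
Function('R')(S) = Mul(Rational(2, 3), S) (Function('R')(S) = Mul(Rational(1, 9), Add(Mul(5, S), S)) = Mul(Rational(1, 9), Mul(6, S)) = Mul(Rational(2, 3), S))
Z = Rational(266, 3) (Z = Mul(-7, Mul(Rational(2, 3), Add(-8, Pow(-3, 2), Mul(-5, 4)))) = Mul(-7, Mul(Rational(2, 3), Add(-8, 9, -20))) = Mul(-7, Mul(Rational(2, 3), -19)) = Mul(-7, Rational(-38, 3)) = Rational(266, 3) ≈ 88.667)
Mul(Function('E')(3, -2), Add(Z, -50)) = Mul(-22, Add(Rational(266, 3), -50)) = Mul(-22, Rational(116, 3)) = Rational(-2552, 3)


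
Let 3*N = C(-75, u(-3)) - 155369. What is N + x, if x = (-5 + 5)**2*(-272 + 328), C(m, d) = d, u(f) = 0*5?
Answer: -155369/3 ≈ -51790.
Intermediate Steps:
u(f) = 0
N = -155369/3 (N = (0 - 155369)/3 = (1/3)*(-155369) = -155369/3 ≈ -51790.)
x = 0 (x = 0**2*56 = 0*56 = 0)
N + x = -155369/3 + 0 = -155369/3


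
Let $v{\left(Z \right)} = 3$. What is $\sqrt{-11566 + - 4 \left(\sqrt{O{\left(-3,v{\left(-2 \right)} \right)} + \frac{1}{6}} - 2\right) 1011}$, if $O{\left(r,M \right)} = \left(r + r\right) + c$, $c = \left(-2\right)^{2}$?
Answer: $\sqrt{-3478 - 674 i \sqrt{66}} \approx 38.787 - 70.586 i$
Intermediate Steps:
$c = 4$
$O{\left(r,M \right)} = 4 + 2 r$ ($O{\left(r,M \right)} = \left(r + r\right) + 4 = 2 r + 4 = 4 + 2 r$)
$\sqrt{-11566 + - 4 \left(\sqrt{O{\left(-3,v{\left(-2 \right)} \right)} + \frac{1}{6}} - 2\right) 1011} = \sqrt{-11566 + - 4 \left(\sqrt{\left(4 + 2 \left(-3\right)\right) + \frac{1}{6}} - 2\right) 1011} = \sqrt{-11566 + - 4 \left(\sqrt{\left(4 - 6\right) + \frac{1}{6}} - 2\right) 1011} = \sqrt{-11566 + - 4 \left(\sqrt{-2 + \frac{1}{6}} - 2\right) 1011} = \sqrt{-11566 + - 4 \left(\sqrt{- \frac{11}{6}} - 2\right) 1011} = \sqrt{-11566 + - 4 \left(\frac{i \sqrt{66}}{6} - 2\right) 1011} = \sqrt{-11566 + - 4 \left(-2 + \frac{i \sqrt{66}}{6}\right) 1011} = \sqrt{-11566 + \left(8 - \frac{2 i \sqrt{66}}{3}\right) 1011} = \sqrt{-11566 + \left(8088 - 674 i \sqrt{66}\right)} = \sqrt{-3478 - 674 i \sqrt{66}}$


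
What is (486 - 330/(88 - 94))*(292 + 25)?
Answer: 171497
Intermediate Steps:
(486 - 330/(88 - 94))*(292 + 25) = (486 - 330/(-6))*317 = (486 - 330*(-⅙))*317 = (486 + 55)*317 = 541*317 = 171497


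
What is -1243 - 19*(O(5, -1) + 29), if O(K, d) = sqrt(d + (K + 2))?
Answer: -1794 - 19*sqrt(6) ≈ -1840.5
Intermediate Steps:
O(K, d) = sqrt(2 + K + d) (O(K, d) = sqrt(d + (2 + K)) = sqrt(2 + K + d))
-1243 - 19*(O(5, -1) + 29) = -1243 - 19*(sqrt(2 + 5 - 1) + 29) = -1243 - 19*(sqrt(6) + 29) = -1243 - 19*(29 + sqrt(6)) = -1243 + (-551 - 19*sqrt(6)) = -1794 - 19*sqrt(6)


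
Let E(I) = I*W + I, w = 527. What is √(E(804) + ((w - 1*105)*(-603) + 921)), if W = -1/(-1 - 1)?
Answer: 19*I*√699 ≈ 502.33*I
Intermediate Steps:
W = ½ (W = -1/(-2) = -1*(-½) = ½ ≈ 0.50000)
E(I) = 3*I/2 (E(I) = I*(½) + I = I/2 + I = 3*I/2)
√(E(804) + ((w - 1*105)*(-603) + 921)) = √((3/2)*804 + ((527 - 1*105)*(-603) + 921)) = √(1206 + ((527 - 105)*(-603) + 921)) = √(1206 + (422*(-603) + 921)) = √(1206 + (-254466 + 921)) = √(1206 - 253545) = √(-252339) = 19*I*√699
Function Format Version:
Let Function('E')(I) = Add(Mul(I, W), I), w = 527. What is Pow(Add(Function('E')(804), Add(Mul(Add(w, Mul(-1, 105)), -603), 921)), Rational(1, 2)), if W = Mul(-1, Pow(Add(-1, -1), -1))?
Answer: Mul(19, I, Pow(699, Rational(1, 2))) ≈ Mul(502.33, I)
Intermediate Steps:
W = Rational(1, 2) (W = Mul(-1, Pow(-2, -1)) = Mul(-1, Rational(-1, 2)) = Rational(1, 2) ≈ 0.50000)
Function('E')(I) = Mul(Rational(3, 2), I) (Function('E')(I) = Add(Mul(I, Rational(1, 2)), I) = Add(Mul(Rational(1, 2), I), I) = Mul(Rational(3, 2), I))
Pow(Add(Function('E')(804), Add(Mul(Add(w, Mul(-1, 105)), -603), 921)), Rational(1, 2)) = Pow(Add(Mul(Rational(3, 2), 804), Add(Mul(Add(527, Mul(-1, 105)), -603), 921)), Rational(1, 2)) = Pow(Add(1206, Add(Mul(Add(527, -105), -603), 921)), Rational(1, 2)) = Pow(Add(1206, Add(Mul(422, -603), 921)), Rational(1, 2)) = Pow(Add(1206, Add(-254466, 921)), Rational(1, 2)) = Pow(Add(1206, -253545), Rational(1, 2)) = Pow(-252339, Rational(1, 2)) = Mul(19, I, Pow(699, Rational(1, 2)))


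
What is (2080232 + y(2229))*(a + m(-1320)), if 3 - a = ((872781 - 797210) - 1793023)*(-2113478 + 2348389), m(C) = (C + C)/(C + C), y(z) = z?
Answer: 840165489324715736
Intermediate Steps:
m(C) = 1 (m(C) = (2*C)/((2*C)) = (2*C)*(1/(2*C)) = 1)
a = 403448366775 (a = 3 - ((872781 - 797210) - 1793023)*(-2113478 + 2348389) = 3 - (75571 - 1793023)*234911 = 3 - (-1717452)*234911 = 3 - 1*(-403448366772) = 3 + 403448366772 = 403448366775)
(2080232 + y(2229))*(a + m(-1320)) = (2080232 + 2229)*(403448366775 + 1) = 2082461*403448366776 = 840165489324715736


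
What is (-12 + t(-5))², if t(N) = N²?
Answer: 169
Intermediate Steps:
(-12 + t(-5))² = (-12 + (-5)²)² = (-12 + 25)² = 13² = 169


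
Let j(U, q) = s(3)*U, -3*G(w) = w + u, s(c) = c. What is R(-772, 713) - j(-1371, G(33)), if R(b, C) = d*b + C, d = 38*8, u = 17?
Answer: -229862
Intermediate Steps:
d = 304
R(b, C) = C + 304*b (R(b, C) = 304*b + C = C + 304*b)
G(w) = -17/3 - w/3 (G(w) = -(w + 17)/3 = -(17 + w)/3 = -17/3 - w/3)
j(U, q) = 3*U
R(-772, 713) - j(-1371, G(33)) = (713 + 304*(-772)) - 3*(-1371) = (713 - 234688) - 1*(-4113) = -233975 + 4113 = -229862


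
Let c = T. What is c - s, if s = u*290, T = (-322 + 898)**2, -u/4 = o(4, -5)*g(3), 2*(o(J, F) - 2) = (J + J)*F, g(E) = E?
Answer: 269136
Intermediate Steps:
o(J, F) = 2 + F*J (o(J, F) = 2 + ((J + J)*F)/2 = 2 + ((2*J)*F)/2 = 2 + (2*F*J)/2 = 2 + F*J)
u = 216 (u = -4*(2 - 5*4)*3 = -4*(2 - 20)*3 = -(-72)*3 = -4*(-54) = 216)
T = 331776 (T = 576**2 = 331776)
c = 331776
s = 62640 (s = 216*290 = 62640)
c - s = 331776 - 1*62640 = 331776 - 62640 = 269136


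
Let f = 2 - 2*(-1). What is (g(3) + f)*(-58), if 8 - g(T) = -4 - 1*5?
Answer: -1218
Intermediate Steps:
g(T) = 17 (g(T) = 8 - (-4 - 1*5) = 8 - (-4 - 5) = 8 - 1*(-9) = 8 + 9 = 17)
f = 4 (f = 2 + 2 = 4)
(g(3) + f)*(-58) = (17 + 4)*(-58) = 21*(-58) = -1218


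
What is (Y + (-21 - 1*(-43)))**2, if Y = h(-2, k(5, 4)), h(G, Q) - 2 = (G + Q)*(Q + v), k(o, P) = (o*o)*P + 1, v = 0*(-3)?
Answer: 100460529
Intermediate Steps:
v = 0
k(o, P) = 1 + P*o**2 (k(o, P) = o**2*P + 1 = P*o**2 + 1 = 1 + P*o**2)
h(G, Q) = 2 + Q*(G + Q) (h(G, Q) = 2 + (G + Q)*(Q + 0) = 2 + (G + Q)*Q = 2 + Q*(G + Q))
Y = 10001 (Y = 2 + (1 + 4*5**2)**2 - 2*(1 + 4*5**2) = 2 + (1 + 4*25)**2 - 2*(1 + 4*25) = 2 + (1 + 100)**2 - 2*(1 + 100) = 2 + 101**2 - 2*101 = 2 + 10201 - 202 = 10001)
(Y + (-21 - 1*(-43)))**2 = (10001 + (-21 - 1*(-43)))**2 = (10001 + (-21 + 43))**2 = (10001 + 22)**2 = 10023**2 = 100460529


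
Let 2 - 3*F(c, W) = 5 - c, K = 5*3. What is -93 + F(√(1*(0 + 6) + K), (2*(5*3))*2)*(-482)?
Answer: 389 - 482*√21/3 ≈ -347.27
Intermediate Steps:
K = 15
F(c, W) = -1 + c/3 (F(c, W) = ⅔ - (5 - c)/3 = ⅔ + (-5/3 + c/3) = -1 + c/3)
-93 + F(√(1*(0 + 6) + K), (2*(5*3))*2)*(-482) = -93 + (-1 + √(1*(0 + 6) + 15)/3)*(-482) = -93 + (-1 + √(1*6 + 15)/3)*(-482) = -93 + (-1 + √(6 + 15)/3)*(-482) = -93 + (-1 + √21/3)*(-482) = -93 + (482 - 482*√21/3) = 389 - 482*√21/3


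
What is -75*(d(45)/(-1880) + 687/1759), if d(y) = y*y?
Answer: 34056225/661384 ≈ 51.492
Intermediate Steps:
d(y) = y**2
-75*(d(45)/(-1880) + 687/1759) = -75*(45**2/(-1880) + 687/1759) = -75*(2025*(-1/1880) + 687*(1/1759)) = -75*(-405/376 + 687/1759) = -75*(-454083/661384) = 34056225/661384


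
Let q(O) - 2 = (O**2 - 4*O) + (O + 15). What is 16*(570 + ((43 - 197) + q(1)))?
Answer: 6896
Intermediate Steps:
q(O) = 17 + O**2 - 3*O (q(O) = 2 + ((O**2 - 4*O) + (O + 15)) = 2 + ((O**2 - 4*O) + (15 + O)) = 2 + (15 + O**2 - 3*O) = 17 + O**2 - 3*O)
16*(570 + ((43 - 197) + q(1))) = 16*(570 + ((43 - 197) + (17 + 1**2 - 3*1))) = 16*(570 + (-154 + (17 + 1 - 3))) = 16*(570 + (-154 + 15)) = 16*(570 - 139) = 16*431 = 6896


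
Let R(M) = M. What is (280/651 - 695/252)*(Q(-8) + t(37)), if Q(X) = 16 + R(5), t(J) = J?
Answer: -527365/3906 ≈ -135.01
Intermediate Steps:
Q(X) = 21 (Q(X) = 16 + 5 = 21)
(280/651 - 695/252)*(Q(-8) + t(37)) = (280/651 - 695/252)*(21 + 37) = (280*(1/651) - 695*1/252)*58 = (40/93 - 695/252)*58 = -18185/7812*58 = -527365/3906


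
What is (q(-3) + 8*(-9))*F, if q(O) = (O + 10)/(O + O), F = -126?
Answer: 9219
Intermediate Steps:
q(O) = (10 + O)/(2*O) (q(O) = (10 + O)/((2*O)) = (10 + O)*(1/(2*O)) = (10 + O)/(2*O))
(q(-3) + 8*(-9))*F = ((½)*(10 - 3)/(-3) + 8*(-9))*(-126) = ((½)*(-⅓)*7 - 72)*(-126) = (-7/6 - 72)*(-126) = -439/6*(-126) = 9219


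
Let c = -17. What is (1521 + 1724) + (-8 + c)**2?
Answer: 3870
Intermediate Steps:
(1521 + 1724) + (-8 + c)**2 = (1521 + 1724) + (-8 - 17)**2 = 3245 + (-25)**2 = 3245 + 625 = 3870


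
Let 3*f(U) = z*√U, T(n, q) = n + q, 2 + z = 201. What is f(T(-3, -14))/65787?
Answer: 199*I*√17/197361 ≈ 0.0041573*I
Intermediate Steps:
z = 199 (z = -2 + 201 = 199)
f(U) = 199*√U/3 (f(U) = (199*√U)/3 = 199*√U/3)
f(T(-3, -14))/65787 = (199*√(-3 - 14)/3)/65787 = (199*√(-17)/3)*(1/65787) = (199*(I*√17)/3)*(1/65787) = (199*I*√17/3)*(1/65787) = 199*I*√17/197361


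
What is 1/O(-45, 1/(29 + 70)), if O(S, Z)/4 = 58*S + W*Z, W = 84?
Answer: -33/344408 ≈ -9.5817e-5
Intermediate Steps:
O(S, Z) = 232*S + 336*Z (O(S, Z) = 4*(58*S + 84*Z) = 232*S + 336*Z)
1/O(-45, 1/(29 + 70)) = 1/(232*(-45) + 336/(29 + 70)) = 1/(-10440 + 336/99) = 1/(-10440 + 336*(1/99)) = 1/(-10440 + 112/33) = 1/(-344408/33) = -33/344408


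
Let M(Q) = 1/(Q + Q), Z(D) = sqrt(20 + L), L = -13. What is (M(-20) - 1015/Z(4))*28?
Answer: -7/10 - 4060*sqrt(7) ≈ -10742.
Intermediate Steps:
Z(D) = sqrt(7) (Z(D) = sqrt(20 - 13) = sqrt(7))
M(Q) = 1/(2*Q)
(M(-20) - 1015/Z(4))*28 = ((1/2)/(-20) - 1015*sqrt(7)/7)*28 = ((1/2)*(-1/20) - 145*sqrt(7))*28 = (-1/40 - 145*sqrt(7))*28 = -7/10 - 4060*sqrt(7)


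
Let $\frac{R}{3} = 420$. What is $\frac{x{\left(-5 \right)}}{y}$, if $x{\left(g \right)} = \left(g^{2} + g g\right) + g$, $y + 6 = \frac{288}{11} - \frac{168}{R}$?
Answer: $\frac{7425}{3308} \approx 2.2446$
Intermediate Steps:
$R = 1260$ ($R = 3 \cdot 420 = 1260$)
$y = \frac{3308}{165}$ ($y = -6 + \left(\frac{288}{11} - \frac{168}{1260}\right) = -6 + \left(288 \cdot \frac{1}{11} - \frac{2}{15}\right) = -6 + \left(\frac{288}{11} - \frac{2}{15}\right) = -6 + \frac{4298}{165} = \frac{3308}{165} \approx 20.048$)
$x{\left(g \right)} = g + 2 g^{2}$ ($x{\left(g \right)} = \left(g^{2} + g^{2}\right) + g = 2 g^{2} + g = g + 2 g^{2}$)
$\frac{x{\left(-5 \right)}}{y} = \frac{\left(-5\right) \left(1 + 2 \left(-5\right)\right)}{\frac{3308}{165}} = - 5 \left(1 - 10\right) \frac{165}{3308} = \left(-5\right) \left(-9\right) \frac{165}{3308} = 45 \cdot \frac{165}{3308} = \frac{7425}{3308}$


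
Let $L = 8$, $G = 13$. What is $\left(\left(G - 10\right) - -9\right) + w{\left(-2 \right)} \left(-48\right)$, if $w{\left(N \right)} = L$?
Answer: $-372$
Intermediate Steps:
$w{\left(N \right)} = 8$
$\left(\left(G - 10\right) - -9\right) + w{\left(-2 \right)} \left(-48\right) = \left(\left(13 - 10\right) - -9\right) + 8 \left(-48\right) = \left(3 + 9\right) - 384 = 12 - 384 = -372$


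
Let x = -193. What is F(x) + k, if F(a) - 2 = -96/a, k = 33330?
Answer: 6433172/193 ≈ 33333.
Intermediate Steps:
F(a) = 2 - 96/a
F(x) + k = (2 - 96/(-193)) + 33330 = (2 - 96*(-1/193)) + 33330 = (2 + 96/193) + 33330 = 482/193 + 33330 = 6433172/193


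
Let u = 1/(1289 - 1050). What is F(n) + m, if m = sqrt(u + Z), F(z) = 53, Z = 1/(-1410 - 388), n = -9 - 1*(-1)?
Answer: 53 + sqrt(669936598)/429722 ≈ 53.060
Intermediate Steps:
n = -8 (n = -9 + 1 = -8)
u = 1/239 ≈ 0.0041841
Z = -1/1798 (Z = 1/(-1798) = -1/1798 ≈ -0.00055617)
m = sqrt(669936598)/429722 (m = sqrt(1/239 - 1/1798) = sqrt(1559/429722) = sqrt(669936598)/429722 ≈ 0.060232)
F(n) + m = 53 + sqrt(669936598)/429722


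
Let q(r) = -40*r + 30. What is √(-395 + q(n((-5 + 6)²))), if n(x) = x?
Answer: 9*I*√5 ≈ 20.125*I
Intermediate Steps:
q(r) = 30 - 40*r
√(-395 + q(n((-5 + 6)²))) = √(-395 + (30 - 40*(-5 + 6)²)) = √(-395 + (30 - 40*1²)) = √(-395 + (30 - 40*1)) = √(-395 + (30 - 40)) = √(-395 - 10) = √(-405) = 9*I*√5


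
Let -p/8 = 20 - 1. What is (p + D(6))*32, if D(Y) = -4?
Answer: -4992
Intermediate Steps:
p = -152 (p = -8*(20 - 1) = -8*19 = -152)
(p + D(6))*32 = (-152 - 4)*32 = -156*32 = -4992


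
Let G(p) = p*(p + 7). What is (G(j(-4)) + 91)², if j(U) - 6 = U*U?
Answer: 531441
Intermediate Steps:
j(U) = 6 + U² (j(U) = 6 + U*U = 6 + U²)
G(p) = p*(7 + p)
(G(j(-4)) + 91)² = ((6 + (-4)²)*(7 + (6 + (-4)²)) + 91)² = ((6 + 16)*(7 + (6 + 16)) + 91)² = (22*(7 + 22) + 91)² = (22*29 + 91)² = (638 + 91)² = 729² = 531441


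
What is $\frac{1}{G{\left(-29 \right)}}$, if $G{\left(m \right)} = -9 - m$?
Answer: $\frac{1}{20} \approx 0.05$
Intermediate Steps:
$\frac{1}{G{\left(-29 \right)}} = \frac{1}{-9 - -29} = \frac{1}{-9 + 29} = \frac{1}{20}$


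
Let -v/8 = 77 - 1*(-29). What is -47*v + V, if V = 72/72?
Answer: 39857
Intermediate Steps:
v = -848 (v = -8*(77 - 1*(-29)) = -8*(77 + 29) = -8*106 = -848)
V = 1 (V = 72*(1/72) = 1)
-47*v + V = -47*(-848) + 1 = 39856 + 1 = 39857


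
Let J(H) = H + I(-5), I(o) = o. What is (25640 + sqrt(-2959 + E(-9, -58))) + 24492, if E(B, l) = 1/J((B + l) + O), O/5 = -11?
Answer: 50132 + I*sqrt(47725838)/127 ≈ 50132.0 + 54.397*I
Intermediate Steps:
O = -55 (O = 5*(-11) = -55)
J(H) = -5 + H (J(H) = H - 5 = -5 + H)
E(B, l) = 1/(-60 + B + l) (E(B, l) = 1/(-5 + ((B + l) - 55)) = 1/(-5 + (-55 + B + l)) = 1/(-60 + B + l))
(25640 + sqrt(-2959 + E(-9, -58))) + 24492 = (25640 + sqrt(-2959 + 1/(-60 - 9 - 58))) + 24492 = (25640 + sqrt(-2959 + 1/(-127))) + 24492 = (25640 + sqrt(-2959 - 1/127)) + 24492 = (25640 + sqrt(-375794/127)) + 24492 = (25640 + I*sqrt(47725838)/127) + 24492 = 50132 + I*sqrt(47725838)/127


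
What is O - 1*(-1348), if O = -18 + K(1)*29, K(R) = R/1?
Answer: 1359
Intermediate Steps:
K(R) = R (K(R) = R*1 = R)
O = 11 (O = -18 + 1*29 = -18 + 29 = 11)
O - 1*(-1348) = 11 - 1*(-1348) = 11 + 1348 = 1359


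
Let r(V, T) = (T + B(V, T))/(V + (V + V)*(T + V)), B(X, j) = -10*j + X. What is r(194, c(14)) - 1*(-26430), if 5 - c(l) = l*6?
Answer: 1184434925/44814 ≈ 26430.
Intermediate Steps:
B(X, j) = X - 10*j
c(l) = 5 - 6*l (c(l) = 5 - l*6 = 5 - 6*l)
r(V, T) = (V - 9*T)/(V + 2*V*(T + V)) (r(V, T) = (T + (V - 10*T))/(V + (V + V)*(T + V)) = (V - 9*T)/(V + (2*V)*(T + V)) = (V - 9*T)/(V + 2*V*(T + V)))
r(194, c(14)) - 1*(-26430) = (194 - 9*(5 - 6*14))/(194*(1 + 2*(5 - 6*14) + 2*194)) - 1*(-26430) = (194 - 9*(5 - 84))/(194*(1 + 2*(5 - 84) + 388)) + 26430 = (194 - 9*(-79))/(194*(1 + 2*(-79) + 388)) + 26430 = (194 + 711)/(194*(1 - 158 + 388)) + 26430 = (1/194)*905/231 + 26430 = (1/194)*(1/231)*905 + 26430 = 905/44814 + 26430 = 1184434925/44814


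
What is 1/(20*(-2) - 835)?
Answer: -1/875 ≈ -0.0011429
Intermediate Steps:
1/(20*(-2) - 835) = 1/(-40 - 835) = 1/(-875) = -1/875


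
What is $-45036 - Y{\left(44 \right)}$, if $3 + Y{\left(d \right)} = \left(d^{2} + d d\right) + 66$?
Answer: $-48971$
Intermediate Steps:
$Y{\left(d \right)} = 63 + 2 d^{2}$ ($Y{\left(d \right)} = -3 + \left(\left(d^{2} + d d\right) + 66\right) = -3 + \left(\left(d^{2} + d^{2}\right) + 66\right) = -3 + \left(2 d^{2} + 66\right) = -3 + \left(66 + 2 d^{2}\right) = 63 + 2 d^{2}$)
$-45036 - Y{\left(44 \right)} = -45036 - \left(63 + 2 \cdot 44^{2}\right) = -45036 - \left(63 + 2 \cdot 1936\right) = -45036 - \left(63 + 3872\right) = -45036 - 3935 = -48971$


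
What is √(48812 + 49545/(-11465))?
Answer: √256623404051/2293 ≈ 220.92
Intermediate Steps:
√(48812 + 49545/(-11465)) = √(48812 + 49545*(-1/11465)) = √(48812 - 9909/2293) = √(111916007/2293) = √256623404051/2293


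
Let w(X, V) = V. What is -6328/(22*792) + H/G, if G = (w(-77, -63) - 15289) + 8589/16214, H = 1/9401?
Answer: -1850932960087241/5096500518528342 ≈ -0.36318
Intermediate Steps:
H = 1/9401 ≈ 0.00010637
G = -248908739/16214 (G = (-63 - 15289) + 8589/16214 = -15352 + 8589*(1/16214) = -15352 + 8589/16214 = -248908739/16214 ≈ -15351.)
-6328/(22*792) + H/G = -6328/(22*792) + 1/(9401*(-248908739/16214)) = -6328/17424 + (1/9401)*(-16214/248908739) = -6328*1/17424 - 16214/2339991055339 = -791/2178 - 16214/2339991055339 = -1850932960087241/5096500518528342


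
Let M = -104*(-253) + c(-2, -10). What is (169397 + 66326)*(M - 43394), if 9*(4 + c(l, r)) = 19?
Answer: -36243589865/9 ≈ -4.0271e+9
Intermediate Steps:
c(l, r) = -17/9 (c(l, r) = -4 + (1/9)*19 = -4 + 19/9 = -17/9)
M = 236791/9 (M = -104*(-253) - 17/9 = 26312 - 17/9 = 236791/9 ≈ 26310.)
(169397 + 66326)*(M - 43394) = (169397 + 66326)*(236791/9 - 43394) = 235723*(-153755/9) = -36243589865/9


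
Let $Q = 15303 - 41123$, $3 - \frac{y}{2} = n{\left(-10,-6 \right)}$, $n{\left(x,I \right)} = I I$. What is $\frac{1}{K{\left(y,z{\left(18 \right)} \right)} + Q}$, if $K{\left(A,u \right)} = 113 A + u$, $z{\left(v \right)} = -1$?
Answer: $- \frac{1}{33279} \approx -3.0049 \cdot 10^{-5}$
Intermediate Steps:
$n{\left(x,I \right)} = I^{2}$
$y = -66$ ($y = 6 - 2 \left(-6\right)^{2} = 6 - 72 = -66$)
$K{\left(A,u \right)} = u + 113 A$
$Q = -25820$ ($Q = 15303 - 41123 = -25820$)
$\frac{1}{K{\left(y,z{\left(18 \right)} \right)} + Q} = \frac{1}{\left(-1 + 113 \left(-66\right)\right) - 25820} = \frac{1}{\left(-1 - 7458\right) - 25820} = \frac{1}{-7459 - 25820} = \frac{1}{-33279} = - \frac{1}{33279}$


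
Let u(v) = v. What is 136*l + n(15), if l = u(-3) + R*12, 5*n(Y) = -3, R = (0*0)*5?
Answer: -2043/5 ≈ -408.60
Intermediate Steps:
R = 0 (R = 0*5 = 0)
n(Y) = -⅗ (n(Y) = (⅕)*(-3) = -⅗)
l = -3 (l = -3 + 0*12 = -3 + 0 = -3)
136*l + n(15) = 136*(-3) - ⅗ = -408 - ⅗ = -2043/5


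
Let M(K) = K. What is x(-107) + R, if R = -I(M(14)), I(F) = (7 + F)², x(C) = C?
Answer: -548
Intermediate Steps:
R = -441 (R = -(7 + 14)² = -1*21² = -1*441 = -441)
x(-107) + R = -107 - 441 = -548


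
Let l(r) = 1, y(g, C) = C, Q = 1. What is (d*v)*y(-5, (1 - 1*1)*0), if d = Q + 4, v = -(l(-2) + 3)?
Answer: 0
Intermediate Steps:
v = -4 (v = -(1 + 3) = -1*4 = -4)
d = 5 (d = 1 + 4 = 5)
(d*v)*y(-5, (1 - 1*1)*0) = (5*(-4))*((1 - 1*1)*0) = -20*(1 - 1)*0 = -0*0 = -20*0 = 0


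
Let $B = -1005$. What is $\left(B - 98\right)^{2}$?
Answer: $1216609$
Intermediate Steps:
$\left(B - 98\right)^{2} = \left(-1005 - 98\right)^{2} = \left(-1103\right)^{2} = 1216609$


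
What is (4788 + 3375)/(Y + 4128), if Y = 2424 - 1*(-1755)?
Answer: 907/923 ≈ 0.98267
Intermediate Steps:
Y = 4179 (Y = 2424 + 1755 = 4179)
(4788 + 3375)/(Y + 4128) = (4788 + 3375)/(4179 + 4128) = 8163/8307 = 8163*(1/8307) = 907/923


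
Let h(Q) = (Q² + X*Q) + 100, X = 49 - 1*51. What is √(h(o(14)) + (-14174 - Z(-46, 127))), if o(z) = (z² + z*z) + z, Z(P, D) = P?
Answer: 2*√37499 ≈ 387.29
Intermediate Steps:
o(z) = z + 2*z² (o(z) = (z² + z²) + z = 2*z² + z = z + 2*z²)
X = -2 (X = 49 - 51 = -2)
h(Q) = 100 + Q² - 2*Q (h(Q) = (Q² - 2*Q) + 100 = 100 + Q² - 2*Q)
√(h(o(14)) + (-14174 - Z(-46, 127))) = √((100 + (14*(1 + 2*14))² - 28*(1 + 2*14)) + (-14174 - 1*(-46))) = √((100 + (14*(1 + 28))² - 28*(1 + 28)) + (-14174 + 46)) = √((100 + (14*29)² - 28*29) - 14128) = √((100 + 406² - 2*406) - 14128) = √((100 + 164836 - 812) - 14128) = √(164124 - 14128) = √149996 = 2*√37499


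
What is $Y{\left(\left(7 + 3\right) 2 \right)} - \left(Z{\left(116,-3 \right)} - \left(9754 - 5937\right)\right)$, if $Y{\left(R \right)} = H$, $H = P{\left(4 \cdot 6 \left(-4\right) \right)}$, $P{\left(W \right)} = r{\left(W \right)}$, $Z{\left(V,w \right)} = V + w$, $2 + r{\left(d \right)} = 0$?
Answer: $3702$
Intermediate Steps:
$r{\left(d \right)} = -2$ ($r{\left(d \right)} = -2 + 0 = -2$)
$P{\left(W \right)} = -2$
$H = -2$
$Y{\left(R \right)} = -2$
$Y{\left(\left(7 + 3\right) 2 \right)} - \left(Z{\left(116,-3 \right)} - \left(9754 - 5937\right)\right) = -2 - \left(\left(116 - 3\right) - \left(9754 - 5937\right)\right) = -2 - \left(113 - \left(9754 - 5937\right)\right) = -2 - \left(113 - 3817\right) = -2 - -3704 = -2 + 3704 = 3702$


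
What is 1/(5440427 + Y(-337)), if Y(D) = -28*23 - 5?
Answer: 1/5439778 ≈ 1.8383e-7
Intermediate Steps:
Y(D) = -649 (Y(D) = -644 - 5 = -649)
1/(5440427 + Y(-337)) = 1/(5440427 - 649) = 1/5439778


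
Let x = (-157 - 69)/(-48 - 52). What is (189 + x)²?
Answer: 91450969/2500 ≈ 36580.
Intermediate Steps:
x = 113/50 (x = -226/(-100) = -226*(-1/100) = 113/50 ≈ 2.2600)
(189 + x)² = (189 + 113/50)² = (9563/50)² = 91450969/2500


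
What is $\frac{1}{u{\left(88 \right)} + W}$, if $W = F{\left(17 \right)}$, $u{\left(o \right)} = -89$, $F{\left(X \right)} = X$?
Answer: $- \frac{1}{72} \approx -0.013889$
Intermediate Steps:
$W = 17$
$\frac{1}{u{\left(88 \right)} + W} = \frac{1}{-89 + 17} = \frac{1}{-72} = - \frac{1}{72}$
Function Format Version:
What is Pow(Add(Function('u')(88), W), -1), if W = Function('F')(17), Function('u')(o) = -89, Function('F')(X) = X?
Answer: Rational(-1, 72) ≈ -0.013889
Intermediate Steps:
W = 17
Pow(Add(Function('u')(88), W), -1) = Pow(Add(-89, 17), -1) = Pow(-72, -1) = Rational(-1, 72)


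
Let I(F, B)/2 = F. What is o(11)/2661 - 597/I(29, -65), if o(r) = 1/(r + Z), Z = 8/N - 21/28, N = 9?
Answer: -212344443/20629846 ≈ -10.293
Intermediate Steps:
I(F, B) = 2*F
Z = 5/36 (Z = 8/9 - 21/28 = 8*(⅑) - 21*1/28 = 8/9 - ¾ = 5/36 ≈ 0.13889)
o(r) = 1/(5/36 + r) (o(r) = 1/(r + 5/36) = 1/(5/36 + r))
o(11)/2661 - 597/I(29, -65) = (36/(5 + 36*11))/2661 - 597/(2*29) = (36/(5 + 396))*(1/2661) - 597/58 = (36/401)*(1/2661) - 597*1/58 = (36*(1/401))*(1/2661) - 597/58 = (36/401)*(1/2661) - 597/58 = 12/355687 - 597/58 = -212344443/20629846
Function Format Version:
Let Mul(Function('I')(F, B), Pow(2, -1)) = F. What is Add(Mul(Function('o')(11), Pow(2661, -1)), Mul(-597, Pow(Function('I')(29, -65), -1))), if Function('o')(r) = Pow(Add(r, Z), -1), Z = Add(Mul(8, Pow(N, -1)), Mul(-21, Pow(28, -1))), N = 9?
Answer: Rational(-212344443, 20629846) ≈ -10.293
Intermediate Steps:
Function('I')(F, B) = Mul(2, F)
Z = Rational(5, 36) (Z = Add(Mul(8, Pow(9, -1)), Mul(-21, Pow(28, -1))) = Add(Mul(8, Rational(1, 9)), Mul(-21, Rational(1, 28))) = Add(Rational(8, 9), Rational(-3, 4)) = Rational(5, 36) ≈ 0.13889)
Function('o')(r) = Pow(Add(Rational(5, 36), r), -1) (Function('o')(r) = Pow(Add(r, Rational(5, 36)), -1) = Pow(Add(Rational(5, 36), r), -1))
Add(Mul(Function('o')(11), Pow(2661, -1)), Mul(-597, Pow(Function('I')(29, -65), -1))) = Add(Mul(Mul(36, Pow(Add(5, Mul(36, 11)), -1)), Pow(2661, -1)), Mul(-597, Pow(Mul(2, 29), -1))) = Add(Mul(Mul(36, Pow(Add(5, 396), -1)), Rational(1, 2661)), Mul(-597, Pow(58, -1))) = Add(Mul(Mul(36, Pow(401, -1)), Rational(1, 2661)), Mul(-597, Rational(1, 58))) = Add(Mul(Mul(36, Rational(1, 401)), Rational(1, 2661)), Rational(-597, 58)) = Add(Mul(Rational(36, 401), Rational(1, 2661)), Rational(-597, 58)) = Add(Rational(12, 355687), Rational(-597, 58)) = Rational(-212344443, 20629846)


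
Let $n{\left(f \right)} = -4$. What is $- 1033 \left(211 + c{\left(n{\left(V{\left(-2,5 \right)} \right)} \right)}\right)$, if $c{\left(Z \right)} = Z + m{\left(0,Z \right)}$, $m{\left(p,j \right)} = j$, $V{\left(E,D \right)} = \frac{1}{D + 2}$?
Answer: $-209699$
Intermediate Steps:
$V{\left(E,D \right)} = \frac{1}{2 + D}$
$c{\left(Z \right)} = 2 Z$ ($c{\left(Z \right)} = Z + Z = 2 Z$)
$- 1033 \left(211 + c{\left(n{\left(V{\left(-2,5 \right)} \right)} \right)}\right) = - 1033 \left(211 + 2 \left(-4\right)\right) = - 1033 \left(211 - 8\right) = \left(-1033\right) 203 = -209699$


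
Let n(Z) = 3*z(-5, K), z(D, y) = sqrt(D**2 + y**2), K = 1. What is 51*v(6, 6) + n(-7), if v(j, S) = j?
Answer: 306 + 3*sqrt(26) ≈ 321.30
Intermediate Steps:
n(Z) = 3*sqrt(26) (n(Z) = 3*sqrt((-5)**2 + 1**2) = 3*sqrt(25 + 1) = 3*sqrt(26))
51*v(6, 6) + n(-7) = 51*6 + 3*sqrt(26) = 306 + 3*sqrt(26)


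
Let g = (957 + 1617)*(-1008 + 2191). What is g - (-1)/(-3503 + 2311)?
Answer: 3629690063/1192 ≈ 3.0450e+6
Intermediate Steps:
g = 3045042 (g = 2574*1183 = 3045042)
g - (-1)/(-3503 + 2311) = 3045042 - (-1)/(-3503 + 2311) = 3045042 - (-1)/(-1192) = 3045042 - (-1)*(-1)/1192 = 3045042 - 1*1/1192 = 3045042 - 1/1192 = 3629690063/1192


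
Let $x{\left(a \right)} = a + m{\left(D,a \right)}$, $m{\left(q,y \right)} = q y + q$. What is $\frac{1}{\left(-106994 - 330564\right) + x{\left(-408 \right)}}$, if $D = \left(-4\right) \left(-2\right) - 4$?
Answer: $- \frac{1}{439594} \approx -2.2748 \cdot 10^{-6}$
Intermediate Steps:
$D = 4$ ($D = 8 - 4 = 4$)
$m{\left(q,y \right)} = q + q y$
$x{\left(a \right)} = 4 + 5 a$ ($x{\left(a \right)} = a + 4 \left(1 + a\right) = a + \left(4 + 4 a\right) = 4 + 5 a$)
$\frac{1}{\left(-106994 - 330564\right) + x{\left(-408 \right)}} = \frac{1}{\left(-106994 - 330564\right) + \left(4 + 5 \left(-408\right)\right)} = \frac{1}{\left(-106994 - 330564\right) + \left(4 - 2040\right)} = \frac{1}{-437558 - 2036} = \frac{1}{-439594} = - \frac{1}{439594}$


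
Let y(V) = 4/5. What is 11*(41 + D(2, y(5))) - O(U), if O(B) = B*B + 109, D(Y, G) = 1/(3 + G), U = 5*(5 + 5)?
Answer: -40947/19 ≈ -2155.1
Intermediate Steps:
y(V) = ⅘ (y(V) = 4*(⅕) = ⅘)
U = 50 (U = 5*10 = 50)
O(B) = 109 + B² (O(B) = B² + 109 = 109 + B²)
11*(41 + D(2, y(5))) - O(U) = 11*(41 + 1/(3 + ⅘)) - (109 + 50²) = 11*(41 + 1/(19/5)) - (109 + 2500) = 11*(41 + 5/19) - 1*2609 = 11*(784/19) - 2609 = 8624/19 - 2609 = -40947/19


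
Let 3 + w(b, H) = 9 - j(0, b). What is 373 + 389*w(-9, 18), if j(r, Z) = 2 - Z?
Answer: -1572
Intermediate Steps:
w(b, H) = 4 + b (w(b, H) = -3 + (9 - (2 - b)) = -3 + (9 + (-2 + b)) = -3 + (7 + b) = 4 + b)
373 + 389*w(-9, 18) = 373 + 389*(4 - 9) = 373 + 389*(-5) = 373 - 1945 = -1572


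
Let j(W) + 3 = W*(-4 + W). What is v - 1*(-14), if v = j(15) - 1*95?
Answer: 81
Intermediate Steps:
j(W) = -3 + W*(-4 + W)
v = 67 (v = (-3 + 15² - 4*15) - 1*95 = (-3 + 225 - 60) - 95 = 162 - 95 = 67)
v - 1*(-14) = 67 - 1*(-14) = 67 + 14 = 81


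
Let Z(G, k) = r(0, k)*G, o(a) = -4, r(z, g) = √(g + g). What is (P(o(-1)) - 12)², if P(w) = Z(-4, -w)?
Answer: 272 + 192*√2 ≈ 543.53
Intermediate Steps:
r(z, g) = √2*√g (r(z, g) = √(2*g) = √2*√g)
Z(G, k) = G*√2*√k (Z(G, k) = (√2*√k)*G = G*√2*√k)
P(w) = -4*√2*√(-w)
(P(o(-1)) - 12)² = (-4*√2*√(-1*(-4)) - 12)² = (-4*√2*√4 - 12)² = (-4*√2*2 - 12)² = (-8*√2 - 12)² = (-12 - 8*√2)²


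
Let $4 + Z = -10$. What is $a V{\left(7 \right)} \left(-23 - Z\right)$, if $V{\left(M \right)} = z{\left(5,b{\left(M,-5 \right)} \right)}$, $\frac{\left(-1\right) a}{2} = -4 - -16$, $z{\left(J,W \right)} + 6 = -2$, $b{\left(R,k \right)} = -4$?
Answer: $-1728$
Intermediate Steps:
$z{\left(J,W \right)} = -8$ ($z{\left(J,W \right)} = -6 - 2 = -8$)
$Z = -14$ ($Z = -4 - 10 = -14$)
$a = -24$ ($a = - 2 \left(-4 - -16\right) = - 2 \left(-4 + 16\right) = \left(-2\right) 12 = -24$)
$V{\left(M \right)} = -8$
$a V{\left(7 \right)} \left(-23 - Z\right) = \left(-24\right) \left(-8\right) \left(-23 - -14\right) = 192 \left(-23 + 14\right) = 192 \left(-9\right) = -1728$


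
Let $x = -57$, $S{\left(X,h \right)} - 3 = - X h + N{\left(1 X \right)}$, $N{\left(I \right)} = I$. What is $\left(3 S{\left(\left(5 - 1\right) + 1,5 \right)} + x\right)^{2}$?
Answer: $11664$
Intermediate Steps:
$S{\left(X,h \right)} = 3 + X - X h$ ($S{\left(X,h \right)} = 3 + \left(- X h + 1 X\right) = 3 - \left(- X + X h\right) = 3 + X - X h$)
$\left(3 S{\left(\left(5 - 1\right) + 1,5 \right)} + x\right)^{2} = \left(3 \left(3 + \left(\left(5 - 1\right) + 1\right) - \left(\left(5 - 1\right) + 1\right) 5\right) - 57\right)^{2} = \left(3 \left(3 + \left(4 + 1\right) - \left(4 + 1\right) 5\right) - 57\right)^{2} = \left(3 \left(3 + 5 - 5 \cdot 5\right) - 57\right)^{2} = \left(3 \left(3 + 5 - 25\right) - 57\right)^{2} = \left(3 \left(-17\right) - 57\right)^{2} = \left(-51 - 57\right)^{2} = \left(-108\right)^{2} = 11664$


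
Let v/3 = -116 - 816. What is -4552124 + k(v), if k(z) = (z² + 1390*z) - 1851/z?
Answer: -578722919/932 ≈ -6.2095e+5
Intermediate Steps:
v = -2796 (v = 3*(-116 - 816) = 3*(-932) = -2796)
k(z) = z² - 1851/z + 1390*z
-4552124 + k(v) = -4552124 + (-1851 + (-2796)²*(1390 - 2796))/(-2796) = -4552124 - (-1851 + 7817616*(-1406))/2796 = -4552124 - (-1851 - 10991568096)/2796 = -4552124 - 1/2796*(-10991569947) = -4552124 + 3663856649/932 = -578722919/932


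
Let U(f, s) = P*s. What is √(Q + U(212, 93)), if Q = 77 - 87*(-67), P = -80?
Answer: I*√1534 ≈ 39.166*I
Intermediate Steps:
Q = 5906 (Q = 77 + 5829 = 5906)
U(f, s) = -80*s
√(Q + U(212, 93)) = √(5906 - 80*93) = √(5906 - 7440) = √(-1534) = I*√1534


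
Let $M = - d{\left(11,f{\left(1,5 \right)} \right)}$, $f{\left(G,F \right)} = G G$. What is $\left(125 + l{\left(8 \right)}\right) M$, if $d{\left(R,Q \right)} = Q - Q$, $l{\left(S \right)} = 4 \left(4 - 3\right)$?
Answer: $0$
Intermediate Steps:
$f{\left(G,F \right)} = G^{2}$
$l{\left(S \right)} = 4$ ($l{\left(S \right)} = 4 \cdot 1 = 4$)
$d{\left(R,Q \right)} = 0$
$M = 0$ ($M = \left(-1\right) 0 = 0$)
$\left(125 + l{\left(8 \right)}\right) M = \left(125 + 4\right) 0 = 129 \cdot 0 = 0$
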